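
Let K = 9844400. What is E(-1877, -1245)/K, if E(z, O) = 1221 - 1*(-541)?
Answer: 881/4922200 ≈ 0.00017899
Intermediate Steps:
E(z, O) = 1762 (E(z, O) = 1221 + 541 = 1762)
E(-1877, -1245)/K = 1762/9844400 = 1762*(1/9844400) = 881/4922200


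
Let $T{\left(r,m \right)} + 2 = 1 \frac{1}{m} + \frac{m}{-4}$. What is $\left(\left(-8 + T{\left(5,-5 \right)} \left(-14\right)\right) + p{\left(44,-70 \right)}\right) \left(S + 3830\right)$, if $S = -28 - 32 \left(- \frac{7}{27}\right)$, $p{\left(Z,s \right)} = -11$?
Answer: $- \frac{977341}{45} \approx -21719.0$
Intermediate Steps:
$T{\left(r,m \right)} = -2 + \frac{1}{m} - \frac{m}{4}$ ($T{\left(r,m \right)} = -2 + \left(1 \frac{1}{m} + \frac{m}{-4}\right) = -2 + \left(\frac{1}{m} + m \left(- \frac{1}{4}\right)\right) = -2 - \left(- \frac{1}{m} + \frac{m}{4}\right) = -2 + \frac{1}{m} - \frac{m}{4}$)
$S = - \frac{532}{27}$ ($S = -28 - 32 \left(\left(-7\right) \frac{1}{27}\right) = -28 - - \frac{224}{27} = -28 + \frac{224}{27} = - \frac{532}{27} \approx -19.704$)
$\left(\left(-8 + T{\left(5,-5 \right)} \left(-14\right)\right) + p{\left(44,-70 \right)}\right) \left(S + 3830\right) = \left(\left(-8 + \left(-2 + \frac{1}{-5} - - \frac{5}{4}\right) \left(-14\right)\right) - 11\right) \left(- \frac{532}{27} + 3830\right) = \left(\left(-8 + \left(-2 - \frac{1}{5} + \frac{5}{4}\right) \left(-14\right)\right) - 11\right) \frac{102878}{27} = \left(\left(-8 - - \frac{133}{10}\right) - 11\right) \frac{102878}{27} = \left(\left(-8 + \frac{133}{10}\right) - 11\right) \frac{102878}{27} = \left(\frac{53}{10} - 11\right) \frac{102878}{27} = \left(- \frac{57}{10}\right) \frac{102878}{27} = - \frac{977341}{45}$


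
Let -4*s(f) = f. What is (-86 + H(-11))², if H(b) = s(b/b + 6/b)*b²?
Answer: 159201/16 ≈ 9950.1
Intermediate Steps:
s(f) = -f/4
H(b) = b²*(-¼ - 3/(2*b)) (H(b) = (-(b/b + 6/b)/4)*b² = (-(1 + 6/b)/4)*b² = (-¼ - 3/(2*b))*b² = b²*(-¼ - 3/(2*b)))
(-86 + H(-11))² = (-86 + (¼)*(-11)*(-6 - 1*(-11)))² = (-86 + (¼)*(-11)*(-6 + 11))² = (-86 + (¼)*(-11)*5)² = (-86 - 55/4)² = (-399/4)² = 159201/16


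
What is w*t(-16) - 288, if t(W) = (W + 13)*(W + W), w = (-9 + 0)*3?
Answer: -2880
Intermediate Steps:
w = -27 (w = -9*3 = -27)
t(W) = 2*W*(13 + W) (t(W) = (13 + W)*(2*W) = 2*W*(13 + W))
w*t(-16) - 288 = -54*(-16)*(13 - 16) - 288 = -54*(-16)*(-3) - 288 = -27*96 - 288 = -2592 - 288 = -2880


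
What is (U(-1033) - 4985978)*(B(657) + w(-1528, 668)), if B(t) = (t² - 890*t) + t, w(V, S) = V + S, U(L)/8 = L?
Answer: 765537390728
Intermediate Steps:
U(L) = 8*L
w(V, S) = S + V
B(t) = t² - 889*t
(U(-1033) - 4985978)*(B(657) + w(-1528, 668)) = (8*(-1033) - 4985978)*(657*(-889 + 657) + (668 - 1528)) = (-8264 - 4985978)*(657*(-232) - 860) = -4994242*(-152424 - 860) = -4994242*(-153284) = 765537390728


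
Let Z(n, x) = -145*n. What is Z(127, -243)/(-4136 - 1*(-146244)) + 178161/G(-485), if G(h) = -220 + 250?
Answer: 4219591823/710540 ≈ 5938.6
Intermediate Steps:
G(h) = 30
Z(127, -243)/(-4136 - 1*(-146244)) + 178161/G(-485) = (-145*127)/(-4136 - 1*(-146244)) + 178161/30 = -18415/(-4136 + 146244) + 178161*(1/30) = -18415/142108 + 59387/10 = 4219591823/710540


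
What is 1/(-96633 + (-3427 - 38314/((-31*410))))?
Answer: -6355/635862143 ≈ -9.9943e-6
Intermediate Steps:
1/(-96633 + (-3427 - 38314/((-31*410)))) = 1/(-96633 + (-3427 - 38314/(-12710))) = 1/(-96633 + (-3427 - 38314*(-1/12710))) = 1/(-96633 + (-3427 + 19157/6355)) = 1/(-96633 - 21759428/6355) = 1/(-635862143/6355) = -6355/635862143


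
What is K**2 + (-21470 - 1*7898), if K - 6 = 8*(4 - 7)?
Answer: -29044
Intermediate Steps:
K = -18 (K = 6 + 8*(4 - 7) = 6 + 8*(-3) = 6 - 24 = -18)
K**2 + (-21470 - 1*7898) = (-18)**2 + (-21470 - 1*7898) = 324 + (-21470 - 7898) = 324 - 29368 = -29044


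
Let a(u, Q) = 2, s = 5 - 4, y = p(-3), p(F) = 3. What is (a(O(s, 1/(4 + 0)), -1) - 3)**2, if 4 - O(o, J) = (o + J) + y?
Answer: 1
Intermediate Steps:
y = 3
s = 1
O(o, J) = 1 - J - o (O(o, J) = 4 - ((o + J) + 3) = 4 - ((J + o) + 3) = 4 - (3 + J + o) = 4 + (-3 - J - o) = 1 - J - o)
(a(O(s, 1/(4 + 0)), -1) - 3)**2 = (2 - 3)**2 = (-1)**2 = 1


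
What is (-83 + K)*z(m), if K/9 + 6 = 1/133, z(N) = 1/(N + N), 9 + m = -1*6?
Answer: 9106/1995 ≈ 4.5644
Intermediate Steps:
m = -15 (m = -9 - 1*6 = -9 - 6 = -15)
z(N) = 1/(2*N)
K = -7173/133 (K = -54 + 9/133 = -7173/133 ≈ -53.932)
(-83 + K)*z(m) = (-83 - 7173/133)*((½)/(-15)) = -9106*(-1)/(133*15) = -18212/133*(-1/30) = 9106/1995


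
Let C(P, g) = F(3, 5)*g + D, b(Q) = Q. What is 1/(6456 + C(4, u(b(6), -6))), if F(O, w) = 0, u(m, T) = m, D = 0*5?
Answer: 1/6456 ≈ 0.00015489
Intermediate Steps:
D = 0
C(P, g) = 0 (C(P, g) = 0*g + 0 = 0 + 0 = 0)
1/(6456 + C(4, u(b(6), -6))) = 1/(6456 + 0) = 1/6456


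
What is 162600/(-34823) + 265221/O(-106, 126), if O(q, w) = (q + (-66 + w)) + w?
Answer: 9222782883/2785840 ≈ 3310.6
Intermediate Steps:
O(q, w) = -66 + q + 2*w (O(q, w) = (-66 + q + w) + w = -66 + q + 2*w)
162600/(-34823) + 265221/O(-106, 126) = 162600/(-34823) + 265221/(-66 - 106 + 2*126) = 162600*(-1/34823) + 265221/(-66 - 106 + 252) = -162600/34823 + 265221/80 = 9222782883/2785840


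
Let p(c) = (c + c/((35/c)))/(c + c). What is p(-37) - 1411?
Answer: -49386/35 ≈ -1411.0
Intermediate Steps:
p(c) = (c + c²/35)/(2*c) (p(c) = (c + c*(c/35))/((2*c)) = (c + c²/35)*(1/(2*c)) = (c + c²/35)/(2*c))
p(-37) - 1411 = (½ + (1/70)*(-37)) - 1411 = (½ - 37/70) - 1411 = -1/35 - 1411 = -49386/35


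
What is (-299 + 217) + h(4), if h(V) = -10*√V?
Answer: -102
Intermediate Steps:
(-299 + 217) + h(4) = (-299 + 217) - 10*√4 = -82 - 10*2 = -82 - 20 = -102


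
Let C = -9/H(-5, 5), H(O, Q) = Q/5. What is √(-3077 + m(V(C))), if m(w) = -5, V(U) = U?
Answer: I*√3082 ≈ 55.516*I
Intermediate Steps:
H(O, Q) = Q/5 (H(O, Q) = Q*(⅕) = Q/5)
C = -9 (C = -9/1 = -9*1 = -9)
√(-3077 + m(V(C))) = √(-3077 - 5) = √(-3082) = I*√3082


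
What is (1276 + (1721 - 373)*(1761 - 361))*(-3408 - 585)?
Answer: -7540684668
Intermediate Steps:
(1276 + (1721 - 373)*(1761 - 361))*(-3408 - 585) = (1276 + 1348*1400)*(-3993) = (1276 + 1887200)*(-3993) = 1888476*(-3993) = -7540684668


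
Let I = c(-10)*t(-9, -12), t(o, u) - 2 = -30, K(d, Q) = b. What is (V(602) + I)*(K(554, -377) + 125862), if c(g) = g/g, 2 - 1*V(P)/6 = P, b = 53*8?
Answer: -458165608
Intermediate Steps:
b = 424
V(P) = 12 - 6*P
K(d, Q) = 424
t(o, u) = -28 (t(o, u) = 2 - 30 = -28)
c(g) = 1
I = -28 (I = 1*(-28) = -28)
(V(602) + I)*(K(554, -377) + 125862) = ((12 - 6*602) - 28)*(424 + 125862) = ((12 - 3612) - 28)*126286 = (-3600 - 28)*126286 = -3628*126286 = -458165608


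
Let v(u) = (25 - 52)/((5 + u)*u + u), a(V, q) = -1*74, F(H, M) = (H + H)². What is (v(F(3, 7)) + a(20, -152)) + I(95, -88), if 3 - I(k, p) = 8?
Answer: -4425/56 ≈ -79.018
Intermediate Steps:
I(k, p) = -5 (I(k, p) = 3 - 1*8 = 3 - 8 = -5)
F(H, M) = 4*H² (F(H, M) = (2*H)² = 4*H²)
a(V, q) = -74
v(u) = -27/(u + u*(5 + u)) (v(u) = -27/(u*(5 + u) + u) = -27/(u + u*(5 + u)))
(v(F(3, 7)) + a(20, -152)) + I(95, -88) = (-27/((4*3²)*(6 + 4*3²)) - 74) - 5 = (-27/((4*9)*(6 + 4*9)) - 74) - 5 = (-27/(36*(6 + 36)) - 74) - 5 = (-27*1/36/42 - 74) - 5 = (-27*1/36*1/42 - 74) - 5 = (-1/56 - 74) - 5 = -4145/56 - 5 = -4425/56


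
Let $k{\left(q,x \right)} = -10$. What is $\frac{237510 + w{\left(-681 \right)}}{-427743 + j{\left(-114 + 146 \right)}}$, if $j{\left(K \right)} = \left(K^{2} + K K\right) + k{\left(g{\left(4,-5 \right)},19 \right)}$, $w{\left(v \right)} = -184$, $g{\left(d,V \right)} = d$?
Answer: $- \frac{237326}{425705} \approx -0.55749$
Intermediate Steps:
$j{\left(K \right)} = -10 + 2 K^{2}$ ($j{\left(K \right)} = \left(K^{2} + K K\right) - 10 = \left(K^{2} + K^{2}\right) - 10 = 2 K^{2} - 10 = -10 + 2 K^{2}$)
$\frac{237510 + w{\left(-681 \right)}}{-427743 + j{\left(-114 + 146 \right)}} = \frac{237510 - 184}{-427743 - \left(10 - 2 \left(-114 + 146\right)^{2}\right)} = \frac{237326}{-427743 - \left(10 - 2 \cdot 32^{2}\right)} = \frac{237326}{-427743 + \left(-10 + 2 \cdot 1024\right)} = \frac{237326}{-427743 + \left(-10 + 2048\right)} = \frac{237326}{-427743 + 2038} = \frac{237326}{-425705} = 237326 \left(- \frac{1}{425705}\right) = - \frac{237326}{425705}$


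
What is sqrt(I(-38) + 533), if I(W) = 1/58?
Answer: 3*sqrt(199230)/58 ≈ 23.087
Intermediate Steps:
I(W) = 1/58
sqrt(I(-38) + 533) = sqrt(1/58 + 533) = sqrt(30915/58) = 3*sqrt(199230)/58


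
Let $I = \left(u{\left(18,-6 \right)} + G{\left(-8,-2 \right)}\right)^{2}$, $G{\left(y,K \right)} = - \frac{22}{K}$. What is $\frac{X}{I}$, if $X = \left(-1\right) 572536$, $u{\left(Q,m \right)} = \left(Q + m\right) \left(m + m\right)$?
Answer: $- \frac{572536}{17689} \approx -32.367$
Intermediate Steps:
$u{\left(Q,m \right)} = 2 m \left(Q + m\right)$ ($u{\left(Q,m \right)} = \left(Q + m\right) 2 m = 2 m \left(Q + m\right)$)
$X = -572536$
$I = 17689$ ($I = \left(2 \left(-6\right) \left(18 - 6\right) - \frac{22}{-2}\right)^{2} = \left(2 \left(-6\right) 12 - -11\right)^{2} = \left(-144 + 11\right)^{2} = \left(-133\right)^{2} = 17689$)
$\frac{X}{I} = - \frac{572536}{17689}$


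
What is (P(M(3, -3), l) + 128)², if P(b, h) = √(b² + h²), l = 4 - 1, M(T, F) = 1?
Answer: (128 + √10)² ≈ 17204.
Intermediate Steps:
l = 3
(P(M(3, -3), l) + 128)² = (√(1² + 3²) + 128)² = (√(1 + 9) + 128)² = (√10 + 128)² = (128 + √10)²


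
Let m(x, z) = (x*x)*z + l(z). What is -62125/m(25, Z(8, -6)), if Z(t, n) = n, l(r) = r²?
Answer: 62125/3714 ≈ 16.727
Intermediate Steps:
m(x, z) = z² + z*x² (m(x, z) = (x*x)*z + z² = x²*z + z² = z*x² + z² = z² + z*x²)
-62125/m(25, Z(8, -6)) = -62125*(-1/(6*(-6 + 25²))) = -62125*(-1/(6*(-6 + 625))) = -62125/((-6*619)) = -62125/(-3714) = -62125*(-1/3714) = 62125/3714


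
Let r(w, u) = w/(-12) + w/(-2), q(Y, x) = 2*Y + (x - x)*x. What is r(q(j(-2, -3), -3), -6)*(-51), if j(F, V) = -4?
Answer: -238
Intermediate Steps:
q(Y, x) = 2*Y (q(Y, x) = 2*Y + 0*x = 2*Y + 0 = 2*Y)
r(w, u) = -7*w/12 (r(w, u) = w*(-1/12) + w*(-½) = -w/12 - w/2 = -7*w/12)
r(q(j(-2, -3), -3), -6)*(-51) = -7*(-4)/6*(-51) = -7/12*(-8)*(-51) = (14/3)*(-51) = -238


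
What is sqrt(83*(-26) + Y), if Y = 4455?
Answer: sqrt(2297) ≈ 47.927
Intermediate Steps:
sqrt(83*(-26) + Y) = sqrt(83*(-26) + 4455) = sqrt(-2158 + 4455) = sqrt(2297)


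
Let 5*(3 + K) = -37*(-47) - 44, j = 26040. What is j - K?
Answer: 25704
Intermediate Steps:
K = 336 (K = -3 + (-37*(-47) - 44)/5 = -3 + (1739 - 44)/5 = -3 + (⅕)*1695 = -3 + 339 = 336)
j - K = 26040 - 1*336 = 26040 - 336 = 25704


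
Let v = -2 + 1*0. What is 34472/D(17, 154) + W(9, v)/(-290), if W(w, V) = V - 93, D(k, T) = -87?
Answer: -68887/174 ≈ -395.90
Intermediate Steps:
v = -2 (v = -2 + 0 = -2)
W(w, V) = -93 + V
34472/D(17, 154) + W(9, v)/(-290) = 34472/(-87) + (-93 - 2)/(-290) = 34472*(-1/87) - 95*(-1/290) = -34472/87 + 19/58 = -68887/174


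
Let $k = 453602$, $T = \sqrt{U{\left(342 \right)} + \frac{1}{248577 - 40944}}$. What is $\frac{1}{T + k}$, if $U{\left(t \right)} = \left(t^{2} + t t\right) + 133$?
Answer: $\frac{47091372033}{21360716237519059} - \frac{\sqrt{10090712068657662}}{42721432475038118} \approx 2.2022 \cdot 10^{-6}$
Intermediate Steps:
$U{\left(t \right)} = 133 + 2 t^{2}$ ($U{\left(t \right)} = \left(t^{2} + t^{2}\right) + 133 = 2 t^{2} + 133 = 133 + 2 t^{2}$)
$T = \frac{\sqrt{10090712068657662}}{207633}$ ($T = \sqrt{\left(133 + 2 \cdot 342^{2}\right) + \frac{1}{248577 - 40944}} = \sqrt{\left(133 + 2 \cdot 116964\right) + \frac{1}{207633}} = \sqrt{\left(133 + 233928\right) + \frac{1}{207633}} = \sqrt{234061 + \frac{1}{207633}} = \sqrt{\frac{48598787614}{207633}} = \frac{\sqrt{10090712068657662}}{207633} \approx 483.8$)
$\frac{1}{T + k} = \frac{1}{\frac{\sqrt{10090712068657662}}{207633} + 453602} = \frac{1}{453602 + \frac{\sqrt{10090712068657662}}{207633}}$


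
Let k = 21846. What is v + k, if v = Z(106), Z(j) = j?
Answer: 21952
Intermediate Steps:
v = 106
v + k = 106 + 21846 = 21952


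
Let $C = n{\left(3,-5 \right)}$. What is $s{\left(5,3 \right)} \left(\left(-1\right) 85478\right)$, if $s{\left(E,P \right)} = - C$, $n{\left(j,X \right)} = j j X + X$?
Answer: $-4273900$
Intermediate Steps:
$n{\left(j,X \right)} = X + X j^{2}$ ($n{\left(j,X \right)} = j^{2} X + X = X j^{2} + X = X + X j^{2}$)
$C = -50$ ($C = - 5 \left(1 + 3^{2}\right) = - 5 \left(1 + 9\right) = \left(-5\right) 10 = -50$)
$s{\left(E,P \right)} = 50$ ($s{\left(E,P \right)} = \left(-1\right) \left(-50\right) = 50$)
$s{\left(5,3 \right)} \left(\left(-1\right) 85478\right) = 50 \left(\left(-1\right) 85478\right) = 50 \left(-85478\right) = -4273900$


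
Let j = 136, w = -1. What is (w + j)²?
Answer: 18225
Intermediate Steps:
(w + j)² = (-1 + 136)² = 135² = 18225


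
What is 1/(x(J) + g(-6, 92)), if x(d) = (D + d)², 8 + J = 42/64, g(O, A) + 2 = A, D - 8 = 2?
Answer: 1024/99385 ≈ 0.010303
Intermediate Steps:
D = 10 (D = 8 + 2 = 10)
g(O, A) = -2 + A
J = -235/32 (J = -8 + 42/64 = -8 + 42*(1/64) = -8 + 21/32 = -235/32 ≈ -7.3438)
x(d) = (10 + d)²
1/(x(J) + g(-6, 92)) = 1/((10 - 235/32)² + (-2 + 92)) = 1/((85/32)² + 90) = 1/(7225/1024 + 90) = 1/(99385/1024) = 1024/99385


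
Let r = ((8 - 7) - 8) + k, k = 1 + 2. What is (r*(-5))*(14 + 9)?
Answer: 460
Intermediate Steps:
k = 3
r = -4 (r = ((8 - 7) - 8) + 3 = (1 - 8) + 3 = -7 + 3 = -4)
(r*(-5))*(14 + 9) = (-4*(-5))*(14 + 9) = 20*23 = 460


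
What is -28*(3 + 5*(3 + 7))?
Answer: -1484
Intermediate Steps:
-28*(3 + 5*(3 + 7)) = -28*(3 + 5*10) = -28*(3 + 50) = -28*53 = -1484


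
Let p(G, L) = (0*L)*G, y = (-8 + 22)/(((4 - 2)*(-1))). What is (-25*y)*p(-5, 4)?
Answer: 0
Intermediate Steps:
y = -7 (y = 14/((2*(-1))) = 14/(-2) = 14*(-½) = -7)
p(G, L) = 0 (p(G, L) = 0*G = 0)
(-25*y)*p(-5, 4) = -25*(-7)*0 = 175*0 = 0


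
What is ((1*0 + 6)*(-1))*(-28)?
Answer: 168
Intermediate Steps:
((1*0 + 6)*(-1))*(-28) = ((0 + 6)*(-1))*(-28) = (6*(-1))*(-28) = -6*(-28) = 168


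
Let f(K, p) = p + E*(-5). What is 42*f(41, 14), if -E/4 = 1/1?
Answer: 1428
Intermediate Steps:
E = -4 (E = -4/1 = -4 ≈ -4.0000)
f(K, p) = 20 + p (f(K, p) = p - 4*(-5) = p + 20 = 20 + p)
42*f(41, 14) = 42*(20 + 14) = 42*34 = 1428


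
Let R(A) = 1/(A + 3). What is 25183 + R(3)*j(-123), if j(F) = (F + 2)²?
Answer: 165739/6 ≈ 27623.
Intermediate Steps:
R(A) = 1/(3 + A)
j(F) = (2 + F)²
25183 + R(3)*j(-123) = 25183 + (2 - 123)²/(3 + 3) = 25183 + (-121)²/6 = 25183 + (⅙)*14641 = 25183 + 14641/6 = 165739/6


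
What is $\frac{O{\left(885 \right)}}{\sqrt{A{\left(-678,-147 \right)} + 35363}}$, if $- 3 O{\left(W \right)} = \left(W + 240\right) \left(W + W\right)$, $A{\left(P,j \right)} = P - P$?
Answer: $- \frac{663750 \sqrt{35363}}{35363} \approx -3529.6$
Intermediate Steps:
$A{\left(P,j \right)} = 0$
$O{\left(W \right)} = - \frac{2 W \left(240 + W\right)}{3}$ ($O{\left(W \right)} = - \frac{\left(W + 240\right) \left(W + W\right)}{3} = - \frac{\left(240 + W\right) 2 W}{3} = - \frac{2 W \left(240 + W\right)}{3}$)
$\frac{O{\left(885 \right)}}{\sqrt{A{\left(-678,-147 \right)} + 35363}} = \frac{\left(- \frac{2}{3}\right) 885 \left(240 + 885\right)}{\sqrt{0 + 35363}} = \frac{\left(- \frac{2}{3}\right) 885 \cdot 1125}{\sqrt{35363}} = - 663750 \frac{\sqrt{35363}}{35363} = - \frac{663750 \sqrt{35363}}{35363}$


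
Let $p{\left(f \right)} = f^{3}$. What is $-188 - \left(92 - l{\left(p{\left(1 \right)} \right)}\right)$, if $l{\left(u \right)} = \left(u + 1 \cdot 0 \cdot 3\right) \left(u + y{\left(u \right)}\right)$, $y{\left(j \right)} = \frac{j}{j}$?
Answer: $-278$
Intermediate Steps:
$y{\left(j \right)} = 1$
$l{\left(u \right)} = u \left(1 + u\right)$ ($l{\left(u \right)} = \left(u + 1 \cdot 0 \cdot 3\right) \left(u + 1\right) = \left(u + 0 \cdot 3\right) \left(1 + u\right) = \left(u + 0\right) \left(1 + u\right) = u \left(1 + u\right)$)
$-188 - \left(92 - l{\left(p{\left(1 \right)} \right)}\right) = -188 - \left(92 - 1^{3} \left(1 + 1^{3}\right)\right) = -188 - \left(92 - 1 \left(1 + 1\right)\right) = -188 - \left(92 - 1 \cdot 2\right) = -188 - \left(92 - 2\right) = -188 - 90 = -278$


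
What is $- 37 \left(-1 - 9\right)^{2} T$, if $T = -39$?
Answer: $144300$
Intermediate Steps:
$- 37 \left(-1 - 9\right)^{2} T = - 37 \left(-1 - 9\right)^{2} \left(-39\right) = - 37 \left(-10\right)^{2} \left(-39\right) = \left(-37\right) 100 \left(-39\right) = \left(-3700\right) \left(-39\right) = 144300$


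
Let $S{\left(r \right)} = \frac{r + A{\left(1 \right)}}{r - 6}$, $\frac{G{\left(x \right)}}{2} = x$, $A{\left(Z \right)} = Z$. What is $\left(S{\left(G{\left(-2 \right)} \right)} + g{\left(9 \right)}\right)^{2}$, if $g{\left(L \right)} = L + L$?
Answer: $\frac{33489}{100} \approx 334.89$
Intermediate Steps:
$G{\left(x \right)} = 2 x$
$S{\left(r \right)} = \frac{1 + r}{-6 + r}$ ($S{\left(r \right)} = \frac{r + 1}{r - 6} = \frac{1 + r}{-6 + r}$)
$g{\left(L \right)} = 2 L$
$\left(S{\left(G{\left(-2 \right)} \right)} + g{\left(9 \right)}\right)^{2} = \left(\frac{1 + 2 \left(-2\right)}{-6 + 2 \left(-2\right)} + 2 \cdot 9\right)^{2} = \left(\frac{1 - 4}{-6 - 4} + 18\right)^{2} = \left(\frac{1}{-10} \left(-3\right) + 18\right)^{2} = \left(\left(- \frac{1}{10}\right) \left(-3\right) + 18\right)^{2} = \left(\frac{3}{10} + 18\right)^{2} = \left(\frac{183}{10}\right)^{2} = \frac{33489}{100}$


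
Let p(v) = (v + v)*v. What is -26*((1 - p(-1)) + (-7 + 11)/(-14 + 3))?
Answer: 390/11 ≈ 35.455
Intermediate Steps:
p(v) = 2*v² (p(v) = (2*v)*v = 2*v²)
-26*((1 - p(-1)) + (-7 + 11)/(-14 + 3)) = -26*((1 - 2*(-1)²) + (-7 + 11)/(-14 + 3)) = -26*((1 - 2) + 4/(-11)) = -26*((1 - 1*2) + 4*(-1/11)) = -26*((1 - 2) - 4/11) = -26*(-1 - 4/11) = -26*(-15/11) = 390/11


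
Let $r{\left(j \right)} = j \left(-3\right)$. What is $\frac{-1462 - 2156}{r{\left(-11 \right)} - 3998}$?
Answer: $\frac{3618}{3965} \approx 0.91248$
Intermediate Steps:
$r{\left(j \right)} = - 3 j$
$\frac{-1462 - 2156}{r{\left(-11 \right)} - 3998} = \frac{-1462 - 2156}{\left(-3\right) \left(-11\right) - 3998} = - \frac{3618}{33 - 3998} = - \frac{3618}{-3965} = \left(-3618\right) \left(- \frac{1}{3965}\right) = \frac{3618}{3965}$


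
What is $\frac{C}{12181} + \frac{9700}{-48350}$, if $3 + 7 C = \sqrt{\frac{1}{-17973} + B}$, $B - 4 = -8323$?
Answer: $- \frac{16544699}{82453189} + \frac{2 i \sqrt{74646555959}}{510834597} \approx -0.20066 + 0.0010697 i$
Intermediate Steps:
$B = -8319$ ($B = 4 - 8323 = -8319$)
$C = - \frac{3}{7} + \frac{2 i \sqrt{74646555959}}{41937}$ ($C = - \frac{3}{7} + \frac{\sqrt{\frac{1}{-17973} - 8319}}{7} = - \frac{3}{7} + \frac{\sqrt{- \frac{1}{17973} - 8319}}{7} = - \frac{3}{7} + \frac{\sqrt{- \frac{149517388}{17973}}}{7} = - \frac{3}{7} + \frac{\frac{2}{5991} i \sqrt{74646555959}}{7} = - \frac{3}{7} + \frac{2 i \sqrt{74646555959}}{41937} \approx -0.42857 + 13.03 i$)
$\frac{C}{12181} + \frac{9700}{-48350} = \frac{- \frac{3}{7} + \frac{2 i \sqrt{74646555959}}{41937}}{12181} + \frac{9700}{-48350} = \left(- \frac{3}{7} + \frac{2 i \sqrt{74646555959}}{41937}\right) \frac{1}{12181} + 9700 \left(- \frac{1}{48350}\right) = \left(- \frac{3}{85267} + \frac{2 i \sqrt{74646555959}}{510834597}\right) - \frac{194}{967} = - \frac{16544699}{82453189} + \frac{2 i \sqrt{74646555959}}{510834597}$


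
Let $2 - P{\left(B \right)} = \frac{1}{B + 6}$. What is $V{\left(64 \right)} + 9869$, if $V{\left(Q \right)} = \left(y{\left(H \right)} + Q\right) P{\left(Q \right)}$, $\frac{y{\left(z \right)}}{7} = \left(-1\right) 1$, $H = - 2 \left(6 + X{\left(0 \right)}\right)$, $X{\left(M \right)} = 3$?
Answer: $\frac{698753}{70} \approx 9982.2$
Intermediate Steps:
$P{\left(B \right)} = 2 - \frac{1}{6 + B}$ ($P{\left(B \right)} = 2 - \frac{1}{B + 6} = 2 - \frac{1}{6 + B}$)
$H = -18$ ($H = - 2 \left(6 + 3\right) = \left(-2\right) 9 = -18$)
$y{\left(z \right)} = -7$ ($y{\left(z \right)} = 7 \left(\left(-1\right) 1\right) = 7 \left(-1\right) = -7$)
$V{\left(Q \right)} = \frac{\left(-7 + Q\right) \left(11 + 2 Q\right)}{6 + Q}$ ($V{\left(Q \right)} = \left(-7 + Q\right) \frac{11 + 2 Q}{6 + Q} = \frac{\left(-7 + Q\right) \left(11 + 2 Q\right)}{6 + Q}$)
$V{\left(64 \right)} + 9869 = \frac{\left(-7 + 64\right) \left(11 + 2 \cdot 64\right)}{6 + 64} + 9869 = \frac{1}{70} \cdot 57 \left(11 + 128\right) + 9869 = \frac{1}{70} \cdot 57 \cdot 139 + 9869 = \frac{7923}{70} + 9869 = \frac{698753}{70}$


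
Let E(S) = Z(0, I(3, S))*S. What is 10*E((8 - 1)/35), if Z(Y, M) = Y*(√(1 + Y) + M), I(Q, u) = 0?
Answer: 0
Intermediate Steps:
Z(Y, M) = Y*(M + √(1 + Y))
E(S) = 0 (E(S) = (0*(0 + √(1 + 0)))*S = (0*(0 + √1))*S = (0*(0 + 1))*S = (0*1)*S = 0*S = 0)
10*E((8 - 1)/35) = 10*0 = 0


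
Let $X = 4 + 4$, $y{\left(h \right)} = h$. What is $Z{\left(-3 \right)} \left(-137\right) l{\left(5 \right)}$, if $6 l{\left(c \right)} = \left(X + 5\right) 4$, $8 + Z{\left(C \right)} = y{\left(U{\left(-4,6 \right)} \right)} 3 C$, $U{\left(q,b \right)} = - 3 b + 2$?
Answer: $- \frac{484432}{3} \approx -1.6148 \cdot 10^{5}$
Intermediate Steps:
$U{\left(q,b \right)} = 2 - 3 b$
$X = 8$
$Z{\left(C \right)} = -8 - 48 C$ ($Z{\left(C \right)} = -8 + \left(2 - 18\right) 3 C = -8 + \left(-16\right) 3 C = -8 - 48 C$)
$l{\left(c \right)} = \frac{26}{3}$ ($l{\left(c \right)} = \frac{\left(8 + 5\right) 4}{6} = \frac{13 \cdot 4}{6} = \frac{1}{6} \cdot 52 = \frac{26}{3}$)
$Z{\left(-3 \right)} \left(-137\right) l{\left(5 \right)} = \left(-8 - -144\right) \left(-137\right) \frac{26}{3} = \left(-8 + 144\right) \left(-137\right) \frac{26}{3} = 136 \left(-137\right) \frac{26}{3} = \left(-18632\right) \frac{26}{3} = - \frac{484432}{3}$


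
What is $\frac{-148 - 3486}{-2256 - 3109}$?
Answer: $\frac{3634}{5365} \approx 0.67735$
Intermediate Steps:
$\frac{-148 - 3486}{-2256 - 3109} = - \frac{3634}{-2256 - 3109} = - \frac{3634}{-5365} = \left(-3634\right) \left(- \frac{1}{5365}\right) = \frac{3634}{5365}$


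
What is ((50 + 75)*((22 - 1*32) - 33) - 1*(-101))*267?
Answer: -1408158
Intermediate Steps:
((50 + 75)*((22 - 1*32) - 33) - 1*(-101))*267 = (125*((22 - 32) - 33) + 101)*267 = (125*(-10 - 33) + 101)*267 = (125*(-43) + 101)*267 = (-5375 + 101)*267 = -5274*267 = -1408158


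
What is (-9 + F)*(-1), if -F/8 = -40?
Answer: -311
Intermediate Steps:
F = 320 (F = -8*(-40) = 320)
(-9 + F)*(-1) = (-9 + 320)*(-1) = 311*(-1) = -311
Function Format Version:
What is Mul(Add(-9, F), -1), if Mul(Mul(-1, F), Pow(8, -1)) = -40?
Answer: -311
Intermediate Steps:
F = 320 (F = Mul(-8, -40) = 320)
Mul(Add(-9, F), -1) = Mul(Add(-9, 320), -1) = Mul(311, -1) = -311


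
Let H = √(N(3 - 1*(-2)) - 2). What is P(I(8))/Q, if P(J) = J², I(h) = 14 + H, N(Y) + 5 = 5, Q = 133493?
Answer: (14 + I*√2)²/133493 ≈ 0.0014533 + 0.00029663*I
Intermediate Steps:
N(Y) = 0 (N(Y) = -5 + 5 = 0)
H = I*√2 (H = √(0 - 2) = √(-2) = I*√2 ≈ 1.4142*I)
I(h) = 14 + I*√2
P(I(8))/Q = (14 + I*√2)²/133493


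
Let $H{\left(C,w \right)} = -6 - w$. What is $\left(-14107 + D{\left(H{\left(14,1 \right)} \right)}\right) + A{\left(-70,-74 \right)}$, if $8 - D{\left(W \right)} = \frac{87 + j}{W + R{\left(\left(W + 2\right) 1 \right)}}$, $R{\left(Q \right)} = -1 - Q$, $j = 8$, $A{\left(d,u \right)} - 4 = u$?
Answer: $- \frac{42412}{3} \approx -14137.0$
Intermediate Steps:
$A{\left(d,u \right)} = 4 + u$
$D{\left(W \right)} = \frac{119}{3}$ ($D{\left(W \right)} = 8 - \frac{87 + 8}{W - \left(1 + \left(W + 2\right) 1\right)} = 8 - \frac{95}{W - \left(1 + \left(2 + W\right) 1\right)} = 8 - \frac{95}{W - \left(3 + W\right)} = 8 - \frac{95}{-3} = 8 - 95 \left(- \frac{1}{3}\right) = 8 - - \frac{95}{3} = 8 + \frac{95}{3} = \frac{119}{3}$)
$\left(-14107 + D{\left(H{\left(14,1 \right)} \right)}\right) + A{\left(-70,-74 \right)} = \left(-14107 + \frac{119}{3}\right) + \left(4 - 74\right) = - \frac{42202}{3} - 70 = - \frac{42412}{3}$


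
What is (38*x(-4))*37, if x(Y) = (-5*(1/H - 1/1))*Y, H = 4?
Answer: -21090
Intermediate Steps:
x(Y) = 15*Y/4 (x(Y) = (-5*(1/4 - 1/1))*Y = (-5*(1*(¼) - 1*1))*Y = (-5*(¼ - 1))*Y = (-5*(-¾))*Y = 15*Y/4)
(38*x(-4))*37 = (38*((15/4)*(-4)))*37 = (38*(-15))*37 = -570*37 = -21090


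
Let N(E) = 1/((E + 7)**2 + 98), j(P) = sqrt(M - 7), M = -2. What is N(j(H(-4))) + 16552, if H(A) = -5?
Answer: 57402359/3468 - 7*I/3468 ≈ 16552.0 - 0.0020185*I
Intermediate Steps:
j(P) = 3*I (j(P) = sqrt(-2 - 7) = sqrt(-9) = 3*I)
N(E) = 1/(98 + (7 + E)**2) (N(E) = 1/((7 + E)**2 + 98) = 1/(98 + (7 + E)**2))
N(j(H(-4))) + 16552 = 1/(98 + (7 + 3*I)**2) + 16552 = 16552 + 1/(98 + (7 + 3*I)**2)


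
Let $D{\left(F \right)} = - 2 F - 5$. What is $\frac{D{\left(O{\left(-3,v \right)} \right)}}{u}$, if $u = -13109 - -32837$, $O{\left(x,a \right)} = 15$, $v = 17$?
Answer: $- \frac{35}{19728} \approx -0.0017741$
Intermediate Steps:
$u = 19728$ ($u = -13109 + 32837 = 19728$)
$D{\left(F \right)} = -5 - 2 F$
$\frac{D{\left(O{\left(-3,v \right)} \right)}}{u} = \frac{-5 - 30}{19728} = \left(-5 - 30\right) \frac{1}{19728} = \left(-35\right) \frac{1}{19728} = - \frac{35}{19728}$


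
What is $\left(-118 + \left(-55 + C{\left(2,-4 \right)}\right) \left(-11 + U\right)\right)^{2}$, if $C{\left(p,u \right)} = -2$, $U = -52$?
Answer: $12061729$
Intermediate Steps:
$\left(-118 + \left(-55 + C{\left(2,-4 \right)}\right) \left(-11 + U\right)\right)^{2} = \left(-118 + \left(-55 - 2\right) \left(-11 - 52\right)\right)^{2} = \left(-118 - -3591\right)^{2} = \left(-118 + 3591\right)^{2} = 3473^{2} = 12061729$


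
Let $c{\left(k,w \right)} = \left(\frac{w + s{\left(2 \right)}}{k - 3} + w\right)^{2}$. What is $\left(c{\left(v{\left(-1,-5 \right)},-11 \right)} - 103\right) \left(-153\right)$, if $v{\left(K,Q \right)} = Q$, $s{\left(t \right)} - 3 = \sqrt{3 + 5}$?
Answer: $\frac{3519}{8} - 765 \sqrt{2} \approx -642.0$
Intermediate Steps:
$s{\left(t \right)} = 3 + 2 \sqrt{2}$ ($s{\left(t \right)} = 3 + \sqrt{3 + 5} = 3 + \sqrt{8} = 3 + 2 \sqrt{2}$)
$c{\left(k,w \right)} = \left(w + \frac{3 + w + 2 \sqrt{2}}{-3 + k}\right)^{2}$ ($c{\left(k,w \right)} = \left(\frac{w + \left(3 + 2 \sqrt{2}\right)}{k - 3} + w\right)^{2} = \left(\frac{3 + w + 2 \sqrt{2}}{-3 + k} + w\right)^{2} = \left(w + \frac{3 + w + 2 \sqrt{2}}{-3 + k}\right)^{2}$)
$\left(c{\left(v{\left(-1,-5 \right)},-11 \right)} - 103\right) \left(-153\right) = \left(\frac{\left(3 - -22 + 2 \sqrt{2} - -55\right)^{2}}{\left(-3 - 5\right)^{2}} - 103\right) \left(-153\right) = \left(\frac{\left(3 + 22 + 2 \sqrt{2} + 55\right)^{2}}{64} - 103\right) \left(-153\right) = \left(\frac{\left(80 + 2 \sqrt{2}\right)^{2}}{64} - 103\right) \left(-153\right) = \left(-103 + \frac{\left(80 + 2 \sqrt{2}\right)^{2}}{64}\right) \left(-153\right) = 15759 - \frac{153 \left(80 + 2 \sqrt{2}\right)^{2}}{64}$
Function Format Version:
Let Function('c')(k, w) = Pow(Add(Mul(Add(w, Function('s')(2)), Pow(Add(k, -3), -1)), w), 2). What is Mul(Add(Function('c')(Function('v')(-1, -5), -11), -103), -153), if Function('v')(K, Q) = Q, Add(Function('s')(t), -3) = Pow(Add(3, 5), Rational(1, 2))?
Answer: Add(Rational(3519, 8), Mul(-765, Pow(2, Rational(1, 2)))) ≈ -642.00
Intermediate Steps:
Function('s')(t) = Add(3, Mul(2, Pow(2, Rational(1, 2)))) (Function('s')(t) = Add(3, Pow(Add(3, 5), Rational(1, 2))) = Add(3, Pow(8, Rational(1, 2))) = Add(3, Mul(2, Pow(2, Rational(1, 2)))))
Function('c')(k, w) = Pow(Add(w, Mul(Pow(Add(-3, k), -1), Add(3, w, Mul(2, Pow(2, Rational(1, 2)))))), 2) (Function('c')(k, w) = Pow(Add(Mul(Add(w, Add(3, Mul(2, Pow(2, Rational(1, 2))))), Pow(Add(k, -3), -1)), w), 2) = Pow(Add(Mul(Add(3, w, Mul(2, Pow(2, Rational(1, 2)))), Pow(Add(-3, k), -1)), w), 2) = Pow(Add(Mul(Pow(Add(-3, k), -1), Add(3, w, Mul(2, Pow(2, Rational(1, 2))))), w), 2) = Pow(Add(w, Mul(Pow(Add(-3, k), -1), Add(3, w, Mul(2, Pow(2, Rational(1, 2)))))), 2))
Mul(Add(Function('c')(Function('v')(-1, -5), -11), -103), -153) = Mul(Add(Mul(Pow(Add(-3, -5), -2), Pow(Add(3, Mul(-2, -11), Mul(2, Pow(2, Rational(1, 2))), Mul(-5, -11)), 2)), -103), -153) = Mul(Add(Mul(Pow(-8, -2), Pow(Add(3, 22, Mul(2, Pow(2, Rational(1, 2))), 55), 2)), -103), -153) = Mul(Add(Mul(Rational(1, 64), Pow(Add(80, Mul(2, Pow(2, Rational(1, 2)))), 2)), -103), -153) = Mul(Add(-103, Mul(Rational(1, 64), Pow(Add(80, Mul(2, Pow(2, Rational(1, 2)))), 2))), -153) = Add(15759, Mul(Rational(-153, 64), Pow(Add(80, Mul(2, Pow(2, Rational(1, 2)))), 2)))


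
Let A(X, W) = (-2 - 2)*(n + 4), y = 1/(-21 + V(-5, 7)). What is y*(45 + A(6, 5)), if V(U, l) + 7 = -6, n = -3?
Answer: -41/34 ≈ -1.2059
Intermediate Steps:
V(U, l) = -13 (V(U, l) = -7 - 6 = -13)
y = -1/34 (y = 1/(-21 - 13) = 1/(-34) = -1/34 ≈ -0.029412)
A(X, W) = -4 (A(X, W) = (-2 - 2)*(-3 + 4) = -4*1 = -4)
y*(45 + A(6, 5)) = -(45 - 4)/34 = -1/34*41 = -41/34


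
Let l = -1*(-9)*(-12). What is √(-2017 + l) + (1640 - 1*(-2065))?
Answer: 3705 + 5*I*√85 ≈ 3705.0 + 46.098*I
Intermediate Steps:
l = -108 (l = 9*(-12) = -108)
√(-2017 + l) + (1640 - 1*(-2065)) = √(-2017 - 108) + (1640 - 1*(-2065)) = √(-2125) + (1640 + 2065) = 5*I*√85 + 3705 = 3705 + 5*I*√85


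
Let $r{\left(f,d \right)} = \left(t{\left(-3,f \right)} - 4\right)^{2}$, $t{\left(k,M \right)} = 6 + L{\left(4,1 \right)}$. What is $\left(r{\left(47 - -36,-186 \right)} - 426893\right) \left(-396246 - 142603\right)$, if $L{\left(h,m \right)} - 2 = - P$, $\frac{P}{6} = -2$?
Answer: $229892920813$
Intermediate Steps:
$P = -12$ ($P = 6 \left(-2\right) = -12$)
$L{\left(h,m \right)} = 14$ ($L{\left(h,m \right)} = 2 - -12 = 2 + 12 = 14$)
$t{\left(k,M \right)} = 20$ ($t{\left(k,M \right)} = 6 + 14 = 20$)
$r{\left(f,d \right)} = 256$ ($r{\left(f,d \right)} = \left(20 - 4\right)^{2} = 16^{2} = 256$)
$\left(r{\left(47 - -36,-186 \right)} - 426893\right) \left(-396246 - 142603\right) = \left(256 - 426893\right) \left(-396246 - 142603\right) = \left(-426637\right) \left(-538849\right) = 229892920813$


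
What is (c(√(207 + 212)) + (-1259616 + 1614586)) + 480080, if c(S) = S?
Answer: 835050 + √419 ≈ 8.3507e+5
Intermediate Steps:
(c(√(207 + 212)) + (-1259616 + 1614586)) + 480080 = (√(207 + 212) + (-1259616 + 1614586)) + 480080 = (√419 + 354970) + 480080 = (354970 + √419) + 480080 = 835050 + √419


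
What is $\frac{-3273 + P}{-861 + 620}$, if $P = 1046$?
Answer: $\frac{2227}{241} \approx 9.2407$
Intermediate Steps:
$\frac{-3273 + P}{-861 + 620} = \frac{-3273 + 1046}{-861 + 620} = - \frac{2227}{-241} = \left(-2227\right) \left(- \frac{1}{241}\right) = \frac{2227}{241}$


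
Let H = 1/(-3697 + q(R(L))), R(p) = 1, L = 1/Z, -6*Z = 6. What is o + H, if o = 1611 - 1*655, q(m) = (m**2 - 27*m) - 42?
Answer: 3599339/3765 ≈ 956.00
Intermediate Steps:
Z = -1 (Z = -1/6*6 = -1)
L = -1 (L = 1/(-1) = -1)
q(m) = -42 + m**2 - 27*m
o = 956 (o = 1611 - 655 = 956)
H = -1/3765 (H = 1/(-3697 + (-42 + 1**2 - 27*1)) = 1/(-3697 + (-42 + 1 - 27)) = 1/(-3697 - 68) = 1/(-3765) = -1/3765 ≈ -0.00026560)
o + H = 956 - 1/3765 = 3599339/3765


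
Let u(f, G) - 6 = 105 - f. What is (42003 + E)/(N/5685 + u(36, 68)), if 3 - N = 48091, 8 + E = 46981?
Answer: 505828560/378287 ≈ 1337.2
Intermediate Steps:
E = 46973 (E = -8 + 46981 = 46973)
N = -48088 (N = 3 - 1*48091 = 3 - 48091 = -48088)
u(f, G) = 111 - f (u(f, G) = 6 + (105 - f) = 111 - f)
(42003 + E)/(N/5685 + u(36, 68)) = (42003 + 46973)/(-48088/5685 + (111 - 1*36)) = 88976/(-48088*1/5685 + (111 - 36)) = 88976/(-48088/5685 + 75) = 88976/(378287/5685) = 88976*(5685/378287) = 505828560/378287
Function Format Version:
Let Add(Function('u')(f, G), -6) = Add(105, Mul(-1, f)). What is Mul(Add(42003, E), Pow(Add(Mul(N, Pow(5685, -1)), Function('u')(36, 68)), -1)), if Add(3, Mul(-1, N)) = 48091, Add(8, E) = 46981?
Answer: Rational(505828560, 378287) ≈ 1337.2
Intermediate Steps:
E = 46973 (E = Add(-8, 46981) = 46973)
N = -48088 (N = Add(3, Mul(-1, 48091)) = Add(3, -48091) = -48088)
Function('u')(f, G) = Add(111, Mul(-1, f)) (Function('u')(f, G) = Add(6, Add(105, Mul(-1, f))) = Add(111, Mul(-1, f)))
Mul(Add(42003, E), Pow(Add(Mul(N, Pow(5685, -1)), Function('u')(36, 68)), -1)) = Mul(Add(42003, 46973), Pow(Add(Mul(-48088, Pow(5685, -1)), Add(111, Mul(-1, 36))), -1)) = Mul(88976, Pow(Add(Mul(-48088, Rational(1, 5685)), Add(111, -36)), -1)) = Mul(88976, Pow(Add(Rational(-48088, 5685), 75), -1)) = Mul(88976, Pow(Rational(378287, 5685), -1)) = Mul(88976, Rational(5685, 378287)) = Rational(505828560, 378287)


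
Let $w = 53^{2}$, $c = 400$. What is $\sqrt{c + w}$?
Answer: $\sqrt{3209} \approx 56.648$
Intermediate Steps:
$w = 2809$
$\sqrt{c + w} = \sqrt{400 + 2809} = \sqrt{3209}$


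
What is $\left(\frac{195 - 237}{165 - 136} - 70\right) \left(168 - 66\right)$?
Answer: $- \frac{211344}{29} \approx -7287.7$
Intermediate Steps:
$\left(\frac{195 - 237}{165 - 136} - 70\right) \left(168 - 66\right) = \left(- \frac{42}{29} - 70\right) 102 = \left(- \frac{2072}{29}\right) 102 = - \frac{211344}{29}$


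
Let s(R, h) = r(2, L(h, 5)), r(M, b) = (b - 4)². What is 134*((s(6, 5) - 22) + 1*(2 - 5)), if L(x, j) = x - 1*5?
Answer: -1206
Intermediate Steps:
L(x, j) = -5 + x (L(x, j) = x - 5 = -5 + x)
r(M, b) = (-4 + b)²
s(R, h) = (-9 + h)² (s(R, h) = (-4 + (-5 + h))² = (-9 + h)²)
134*((s(6, 5) - 22) + 1*(2 - 5)) = 134*(((-9 + 5)² - 22) + 1*(2 - 5)) = 134*(((-4)² - 22) + 1*(-3)) = 134*((16 - 22) - 3) = 134*(-6 - 3) = 134*(-9) = -1206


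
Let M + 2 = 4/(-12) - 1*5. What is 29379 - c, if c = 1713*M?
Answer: 41941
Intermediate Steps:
M = -22/3 (M = -2 + (4/(-12) - 1*5) = -2 + (4*(-1/12) - 5) = -2 + (-⅓ - 5) = -2 - 16/3 = -22/3 ≈ -7.3333)
c = -12562 (c = 1713*(-22/3) = -12562)
29379 - c = 29379 - 1*(-12562) = 29379 + 12562 = 41941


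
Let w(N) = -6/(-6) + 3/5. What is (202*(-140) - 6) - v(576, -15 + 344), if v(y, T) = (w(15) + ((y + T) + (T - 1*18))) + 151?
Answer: -148273/5 ≈ -29655.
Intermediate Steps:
w(N) = 8/5 (w(N) = -6*(-⅙) + 3*(⅕) = 1 + ⅗ = 8/5)
v(y, T) = 673/5 + y + 2*T (v(y, T) = (8/5 + ((y + T) + (T - 1*18))) + 151 = (8/5 + ((T + y) + (T - 18))) + 151 = (8/5 + ((T + y) + (-18 + T))) + 151 = (8/5 + (-18 + y + 2*T)) + 151 = (-82/5 + y + 2*T) + 151 = 673/5 + y + 2*T)
(202*(-140) - 6) - v(576, -15 + 344) = (202*(-140) - 6) - (673/5 + 576 + 2*(-15 + 344)) = (-28280 - 6) - (673/5 + 576 + 2*329) = -28286 - (673/5 + 576 + 658) = -28286 - 1*6843/5 = -28286 - 6843/5 = -148273/5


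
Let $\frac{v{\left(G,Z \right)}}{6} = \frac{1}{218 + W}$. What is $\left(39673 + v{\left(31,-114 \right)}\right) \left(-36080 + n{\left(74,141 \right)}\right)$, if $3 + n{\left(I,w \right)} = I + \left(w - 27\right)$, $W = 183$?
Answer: $- \frac{571049211705}{401} \approx -1.4241 \cdot 10^{9}$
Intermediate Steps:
$v{\left(G,Z \right)} = \frac{6}{401}$ ($v{\left(G,Z \right)} = \frac{6}{218 + 183} = \frac{6}{401}$)
$n{\left(I,w \right)} = -30 + I + w$ ($n{\left(I,w \right)} = -3 + \left(I + \left(w - 27\right)\right) = -3 + \left(I + \left(-27 + w\right)\right) = -3 + \left(-27 + I + w\right) = -30 + I + w$)
$\left(39673 + v{\left(31,-114 \right)}\right) \left(-36080 + n{\left(74,141 \right)}\right) = \left(39673 + \frac{6}{401}\right) \left(-36080 + \left(-30 + 74 + 141\right)\right) = \frac{15908879 \left(-36080 + 185\right)}{401} = \frac{15908879}{401} \left(-35895\right) = - \frac{571049211705}{401}$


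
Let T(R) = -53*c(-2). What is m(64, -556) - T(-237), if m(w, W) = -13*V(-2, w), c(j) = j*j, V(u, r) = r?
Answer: -620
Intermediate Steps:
c(j) = j²
m(w, W) = -13*w
T(R) = -212 (T(R) = -53*(-2)² = -53*4 = -212)
m(64, -556) - T(-237) = -13*64 - 1*(-212) = -832 + 212 = -620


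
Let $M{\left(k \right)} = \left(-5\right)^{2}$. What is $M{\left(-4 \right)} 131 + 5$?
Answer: $3280$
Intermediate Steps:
$M{\left(k \right)} = 25$
$M{\left(-4 \right)} 131 + 5 = 25 \cdot 131 + 5 = 3275 + 5 = 3280$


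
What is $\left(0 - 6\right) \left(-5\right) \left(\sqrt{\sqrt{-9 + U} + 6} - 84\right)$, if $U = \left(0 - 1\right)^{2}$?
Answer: $-2520 + 30 \sqrt{6 + 2 i \sqrt{2}} \approx -2444.6 + 16.881 i$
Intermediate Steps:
$U = 1$ ($U = \left(-1\right)^{2} = 1$)
$\left(0 - 6\right) \left(-5\right) \left(\sqrt{\sqrt{-9 + U} + 6} - 84\right) = \left(0 - 6\right) \left(-5\right) \left(\sqrt{\sqrt{-9 + 1} + 6} - 84\right) = \left(-6\right) \left(-5\right) \left(\sqrt{\sqrt{-8} + 6} - 84\right) = 30 \left(\sqrt{2 i \sqrt{2} + 6} - 84\right) = 30 \left(\sqrt{6 + 2 i \sqrt{2}} - 84\right) = 30 \left(-84 + \sqrt{6 + 2 i \sqrt{2}}\right) = -2520 + 30 \sqrt{6 + 2 i \sqrt{2}}$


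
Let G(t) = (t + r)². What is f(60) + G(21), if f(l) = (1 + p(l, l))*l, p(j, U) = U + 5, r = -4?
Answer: 4249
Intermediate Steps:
p(j, U) = 5 + U
G(t) = (-4 + t)² (G(t) = (t - 4)² = (-4 + t)²)
f(l) = l*(6 + l) (f(l) = (1 + (5 + l))*l = (6 + l)*l = l*(6 + l))
f(60) + G(21) = 60*(6 + 60) + (-4 + 21)² = 60*66 + 17² = 3960 + 289 = 4249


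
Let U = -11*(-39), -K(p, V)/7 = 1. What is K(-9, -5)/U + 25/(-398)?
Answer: -13511/170742 ≈ -0.079131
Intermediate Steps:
K(p, V) = -7 (K(p, V) = -7*1 = -7)
U = 429
K(-9, -5)/U + 25/(-398) = -7/429 + 25/(-398) = -7*1/429 + 25*(-1/398) = -7/429 - 25/398 = -13511/170742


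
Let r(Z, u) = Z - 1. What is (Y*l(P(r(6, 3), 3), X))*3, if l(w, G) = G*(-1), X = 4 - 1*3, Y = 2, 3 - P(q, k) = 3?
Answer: -6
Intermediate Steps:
r(Z, u) = -1 + Z
P(q, k) = 0 (P(q, k) = 3 - 1*3 = 3 - 3 = 0)
X = 1 (X = 4 - 3 = 1)
l(w, G) = -G
(Y*l(P(r(6, 3), 3), X))*3 = (2*(-1*1))*3 = (2*(-1))*3 = -2*3 = -6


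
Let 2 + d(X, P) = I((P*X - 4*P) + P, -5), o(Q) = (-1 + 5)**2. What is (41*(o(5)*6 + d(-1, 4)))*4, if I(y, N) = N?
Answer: 14596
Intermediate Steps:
o(Q) = 16 (o(Q) = 4**2 = 16)
d(X, P) = -7 (d(X, P) = -2 - 5 = -7)
(41*(o(5)*6 + d(-1, 4)))*4 = (41*(16*6 - 7))*4 = (41*(96 - 7))*4 = (41*89)*4 = 3649*4 = 14596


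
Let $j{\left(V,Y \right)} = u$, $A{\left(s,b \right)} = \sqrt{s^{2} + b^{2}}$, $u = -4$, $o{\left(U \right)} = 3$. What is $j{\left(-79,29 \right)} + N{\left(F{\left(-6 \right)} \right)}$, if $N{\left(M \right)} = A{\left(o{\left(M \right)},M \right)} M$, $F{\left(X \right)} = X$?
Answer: $-4 - 18 \sqrt{5} \approx -44.249$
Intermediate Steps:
$A{\left(s,b \right)} = \sqrt{b^{2} + s^{2}}$
$j{\left(V,Y \right)} = -4$
$N{\left(M \right)} = M \sqrt{9 + M^{2}}$ ($N{\left(M \right)} = \sqrt{M^{2} + 3^{2}} M = \sqrt{M^{2} + 9} M = \sqrt{9 + M^{2}} M = M \sqrt{9 + M^{2}}$)
$j{\left(-79,29 \right)} + N{\left(F{\left(-6 \right)} \right)} = -4 - 6 \sqrt{9 + \left(-6\right)^{2}} = -4 - 6 \sqrt{9 + 36} = -4 - 6 \sqrt{45} = -4 - 6 \cdot 3 \sqrt{5} = -4 - 18 \sqrt{5}$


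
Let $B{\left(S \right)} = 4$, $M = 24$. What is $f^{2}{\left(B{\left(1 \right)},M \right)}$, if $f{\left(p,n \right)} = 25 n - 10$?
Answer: $348100$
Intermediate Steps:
$f{\left(p,n \right)} = -10 + 25 n$
$f^{2}{\left(B{\left(1 \right)},M \right)} = \left(-10 + 25 \cdot 24\right)^{2} = \left(-10 + 600\right)^{2} = 590^{2} = 348100$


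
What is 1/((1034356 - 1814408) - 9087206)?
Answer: -1/9867258 ≈ -1.0135e-7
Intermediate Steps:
1/((1034356 - 1814408) - 9087206) = 1/(-780052 - 9087206) = 1/(-9867258) = -1/9867258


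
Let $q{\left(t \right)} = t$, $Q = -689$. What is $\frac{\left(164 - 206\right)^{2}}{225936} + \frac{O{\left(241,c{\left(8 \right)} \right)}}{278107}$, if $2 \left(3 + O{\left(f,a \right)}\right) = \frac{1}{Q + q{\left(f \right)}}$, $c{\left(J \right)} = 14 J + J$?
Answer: $\frac{3048283391}{390969495168} \approx 0.0077967$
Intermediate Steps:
$c{\left(J \right)} = 15 J$
$O{\left(f,a \right)} = -3 + \frac{1}{2 \left(-689 + f\right)}$
$\frac{\left(164 - 206\right)^{2}}{225936} + \frac{O{\left(241,c{\left(8 \right)} \right)}}{278107} = \frac{\left(164 - 206\right)^{2}}{225936} + \frac{\frac{1}{2} \frac{1}{-689 + 241} \left(4135 - 1446\right)}{278107} = \left(-42\right)^{2} \cdot \frac{1}{225936} + \frac{4135 - 1446}{2 \left(-448\right)} \frac{1}{278107} = 1764 \cdot \frac{1}{225936} + \frac{1}{2} \left(- \frac{1}{448}\right) 2689 \cdot \frac{1}{278107} = \frac{49}{6276} - \frac{2689}{249183872} = \frac{3048283391}{390969495168}$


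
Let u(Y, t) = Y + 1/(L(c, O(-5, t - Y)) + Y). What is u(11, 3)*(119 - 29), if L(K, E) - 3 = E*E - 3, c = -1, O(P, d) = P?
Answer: 1985/2 ≈ 992.50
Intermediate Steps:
L(K, E) = E² (L(K, E) = 3 + (E*E - 3) = 3 + (E² - 3) = 3 + (-3 + E²) = E²)
u(Y, t) = Y + 1/(25 + Y) (u(Y, t) = Y + 1/((-5)² + Y) = Y + 1/(25 + Y))
u(11, 3)*(119 - 29) = ((1 + 11² + 25*11)/(25 + 11))*(119 - 29) = ((1 + 121 + 275)/36)*90 = ((1/36)*397)*90 = (397/36)*90 = 1985/2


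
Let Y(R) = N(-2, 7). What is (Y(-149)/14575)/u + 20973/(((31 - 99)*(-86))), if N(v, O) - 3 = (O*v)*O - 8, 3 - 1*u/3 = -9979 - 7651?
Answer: 16170243743681/4508825105400 ≈ 3.5864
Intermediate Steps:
u = 52899 (u = 9 - 3*(-9979 - 7651) = 9 - 3*(-17630) = 9 + 52890 = 52899)
N(v, O) = -5 + v*O**2 (N(v, O) = 3 + ((O*v)*O - 8) = 3 + (v*O**2 - 8) = 3 + (-8 + v*O**2) = -5 + v*O**2)
Y(R) = -103 (Y(R) = -5 - 2*7**2 = -5 - 2*49 = -5 - 98 = -103)
(Y(-149)/14575)/u + 20973/(((31 - 99)*(-86))) = -103/14575/52899 + 20973/(((31 - 99)*(-86))) = -103*1/14575*(1/52899) + 20973/((-68*(-86))) = -103/14575*1/52899 + 20973/5848 = -103/771002925 + 20973*(1/5848) = -103/771002925 + 20973/5848 = 16170243743681/4508825105400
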